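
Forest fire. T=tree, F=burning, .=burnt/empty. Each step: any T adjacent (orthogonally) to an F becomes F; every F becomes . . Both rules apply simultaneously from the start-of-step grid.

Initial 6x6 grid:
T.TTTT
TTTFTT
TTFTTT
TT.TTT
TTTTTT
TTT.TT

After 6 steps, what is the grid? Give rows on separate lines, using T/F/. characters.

Step 1: 5 trees catch fire, 2 burn out
  T.TFTT
  TTF.FT
  TF.FTT
  TT.TTT
  TTTTTT
  TTT.TT
Step 2: 8 trees catch fire, 5 burn out
  T.F.FT
  TF...F
  F...FT
  TF.FTT
  TTTTTT
  TTT.TT
Step 3: 7 trees catch fire, 8 burn out
  T....F
  F.....
  .....F
  F...FT
  TFTFTT
  TTT.TT
Step 4: 6 trees catch fire, 7 burn out
  F.....
  ......
  ......
  .....F
  F.F.FT
  TFT.TT
Step 5: 4 trees catch fire, 6 burn out
  ......
  ......
  ......
  ......
  .....F
  F.F.FT
Step 6: 1 trees catch fire, 4 burn out
  ......
  ......
  ......
  ......
  ......
  .....F

......
......
......
......
......
.....F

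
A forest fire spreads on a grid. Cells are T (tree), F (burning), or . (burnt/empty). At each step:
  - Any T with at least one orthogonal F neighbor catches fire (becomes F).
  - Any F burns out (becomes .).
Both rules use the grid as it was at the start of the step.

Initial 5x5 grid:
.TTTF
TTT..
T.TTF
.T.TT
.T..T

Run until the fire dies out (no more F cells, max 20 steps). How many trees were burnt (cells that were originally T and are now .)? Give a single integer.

Step 1: +3 fires, +2 burnt (F count now 3)
Step 2: +4 fires, +3 burnt (F count now 4)
Step 3: +2 fires, +4 burnt (F count now 2)
Step 4: +1 fires, +2 burnt (F count now 1)
Step 5: +1 fires, +1 burnt (F count now 1)
Step 6: +1 fires, +1 burnt (F count now 1)
Step 7: +0 fires, +1 burnt (F count now 0)
Fire out after step 7
Initially T: 14, now '.': 23
Total burnt (originally-T cells now '.'): 12

Answer: 12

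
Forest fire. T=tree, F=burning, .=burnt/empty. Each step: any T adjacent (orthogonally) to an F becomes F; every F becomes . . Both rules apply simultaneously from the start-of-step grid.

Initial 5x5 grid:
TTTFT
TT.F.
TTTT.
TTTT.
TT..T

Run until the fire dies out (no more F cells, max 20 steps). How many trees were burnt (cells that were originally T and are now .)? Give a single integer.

Step 1: +3 fires, +2 burnt (F count now 3)
Step 2: +3 fires, +3 burnt (F count now 3)
Step 3: +4 fires, +3 burnt (F count now 4)
Step 4: +3 fires, +4 burnt (F count now 3)
Step 5: +2 fires, +3 burnt (F count now 2)
Step 6: +1 fires, +2 burnt (F count now 1)
Step 7: +0 fires, +1 burnt (F count now 0)
Fire out after step 7
Initially T: 17, now '.': 24
Total burnt (originally-T cells now '.'): 16

Answer: 16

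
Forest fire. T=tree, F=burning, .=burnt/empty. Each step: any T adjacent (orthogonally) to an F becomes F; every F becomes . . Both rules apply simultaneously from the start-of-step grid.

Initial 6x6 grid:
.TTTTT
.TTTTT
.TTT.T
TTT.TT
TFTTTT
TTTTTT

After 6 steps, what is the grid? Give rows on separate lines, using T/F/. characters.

Step 1: 4 trees catch fire, 1 burn out
  .TTTTT
  .TTTTT
  .TTT.T
  TFT.TT
  F.FTTT
  TFTTTT
Step 2: 6 trees catch fire, 4 burn out
  .TTTTT
  .TTTTT
  .FTT.T
  F.F.TT
  ...FTT
  F.FTTT
Step 3: 4 trees catch fire, 6 burn out
  .TTTTT
  .FTTTT
  ..FT.T
  ....TT
  ....FT
  ...FTT
Step 4: 6 trees catch fire, 4 burn out
  .FTTTT
  ..FTTT
  ...F.T
  ....FT
  .....F
  ....FT
Step 5: 4 trees catch fire, 6 burn out
  ..FTTT
  ...FTT
  .....T
  .....F
  ......
  .....F
Step 6: 3 trees catch fire, 4 burn out
  ...FTT
  ....FT
  .....F
  ......
  ......
  ......

...FTT
....FT
.....F
......
......
......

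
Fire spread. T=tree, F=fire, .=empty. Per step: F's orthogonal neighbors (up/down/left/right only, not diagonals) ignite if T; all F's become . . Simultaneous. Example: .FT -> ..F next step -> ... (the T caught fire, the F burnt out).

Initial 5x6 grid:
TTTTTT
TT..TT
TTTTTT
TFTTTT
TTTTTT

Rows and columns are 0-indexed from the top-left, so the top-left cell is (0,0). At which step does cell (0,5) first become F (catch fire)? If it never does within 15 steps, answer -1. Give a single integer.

Step 1: cell (0,5)='T' (+4 fires, +1 burnt)
Step 2: cell (0,5)='T' (+6 fires, +4 burnt)
Step 3: cell (0,5)='T' (+5 fires, +6 burnt)
Step 4: cell (0,5)='T' (+5 fires, +5 burnt)
Step 5: cell (0,5)='T' (+4 fires, +5 burnt)
Step 6: cell (0,5)='T' (+2 fires, +4 burnt)
Step 7: cell (0,5)='F' (+1 fires, +2 burnt)
  -> target ignites at step 7
Step 8: cell (0,5)='.' (+0 fires, +1 burnt)
  fire out at step 8

7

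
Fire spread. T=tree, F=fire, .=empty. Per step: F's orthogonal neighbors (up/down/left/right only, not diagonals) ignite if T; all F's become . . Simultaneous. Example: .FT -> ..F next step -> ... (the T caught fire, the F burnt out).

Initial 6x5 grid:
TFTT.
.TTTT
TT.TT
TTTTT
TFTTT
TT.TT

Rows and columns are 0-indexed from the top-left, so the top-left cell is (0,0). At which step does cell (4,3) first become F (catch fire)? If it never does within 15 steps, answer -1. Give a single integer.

Step 1: cell (4,3)='T' (+7 fires, +2 burnt)
Step 2: cell (4,3)='F' (+7 fires, +7 burnt)
  -> target ignites at step 2
Step 3: cell (4,3)='.' (+5 fires, +7 burnt)
Step 4: cell (4,3)='.' (+4 fires, +5 burnt)
Step 5: cell (4,3)='.' (+1 fires, +4 burnt)
Step 6: cell (4,3)='.' (+0 fires, +1 burnt)
  fire out at step 6

2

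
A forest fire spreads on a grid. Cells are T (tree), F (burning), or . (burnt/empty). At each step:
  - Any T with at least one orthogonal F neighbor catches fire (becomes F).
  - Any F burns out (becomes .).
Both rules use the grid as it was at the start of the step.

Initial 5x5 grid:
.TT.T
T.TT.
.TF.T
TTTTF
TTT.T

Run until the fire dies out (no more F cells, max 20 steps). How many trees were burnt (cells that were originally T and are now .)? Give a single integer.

Answer: 14

Derivation:
Step 1: +6 fires, +2 burnt (F count now 6)
Step 2: +4 fires, +6 burnt (F count now 4)
Step 3: +3 fires, +4 burnt (F count now 3)
Step 4: +1 fires, +3 burnt (F count now 1)
Step 5: +0 fires, +1 burnt (F count now 0)
Fire out after step 5
Initially T: 16, now '.': 23
Total burnt (originally-T cells now '.'): 14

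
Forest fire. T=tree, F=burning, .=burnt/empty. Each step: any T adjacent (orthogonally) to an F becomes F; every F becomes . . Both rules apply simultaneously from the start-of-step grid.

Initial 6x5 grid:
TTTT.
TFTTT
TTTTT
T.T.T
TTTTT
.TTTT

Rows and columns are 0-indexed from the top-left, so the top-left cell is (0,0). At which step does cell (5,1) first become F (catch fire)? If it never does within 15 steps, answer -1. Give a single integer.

Step 1: cell (5,1)='T' (+4 fires, +1 burnt)
Step 2: cell (5,1)='T' (+5 fires, +4 burnt)
Step 3: cell (5,1)='T' (+5 fires, +5 burnt)
Step 4: cell (5,1)='T' (+3 fires, +5 burnt)
Step 5: cell (5,1)='T' (+4 fires, +3 burnt)
Step 6: cell (5,1)='F' (+3 fires, +4 burnt)
  -> target ignites at step 6
Step 7: cell (5,1)='.' (+1 fires, +3 burnt)
Step 8: cell (5,1)='.' (+0 fires, +1 burnt)
  fire out at step 8

6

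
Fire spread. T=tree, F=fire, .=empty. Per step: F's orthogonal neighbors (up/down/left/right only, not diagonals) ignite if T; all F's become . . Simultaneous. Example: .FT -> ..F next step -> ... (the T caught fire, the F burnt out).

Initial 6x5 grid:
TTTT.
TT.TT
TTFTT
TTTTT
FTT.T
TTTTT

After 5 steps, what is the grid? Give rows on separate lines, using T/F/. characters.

Step 1: 6 trees catch fire, 2 burn out
  TTTT.
  TT.TT
  TF.FT
  FTFTT
  .FT.T
  FTTTT
Step 2: 8 trees catch fire, 6 burn out
  TTTT.
  TF.FT
  F...F
  .F.FT
  ..F.T
  .FTTT
Step 3: 6 trees catch fire, 8 burn out
  TFTF.
  F...F
  .....
  ....F
  ....T
  ..FTT
Step 4: 4 trees catch fire, 6 burn out
  F.F..
  .....
  .....
  .....
  ....F
  ...FT
Step 5: 1 trees catch fire, 4 burn out
  .....
  .....
  .....
  .....
  .....
  ....F

.....
.....
.....
.....
.....
....F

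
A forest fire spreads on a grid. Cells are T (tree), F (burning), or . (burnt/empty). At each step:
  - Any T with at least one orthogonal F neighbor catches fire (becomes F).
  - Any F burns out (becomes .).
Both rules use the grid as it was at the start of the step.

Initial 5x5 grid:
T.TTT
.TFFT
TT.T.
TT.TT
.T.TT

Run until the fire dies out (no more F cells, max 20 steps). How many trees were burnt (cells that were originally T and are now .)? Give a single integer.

Step 1: +5 fires, +2 burnt (F count now 5)
Step 2: +3 fires, +5 burnt (F count now 3)
Step 3: +4 fires, +3 burnt (F count now 4)
Step 4: +3 fires, +4 burnt (F count now 3)
Step 5: +0 fires, +3 burnt (F count now 0)
Fire out after step 5
Initially T: 16, now '.': 24
Total burnt (originally-T cells now '.'): 15

Answer: 15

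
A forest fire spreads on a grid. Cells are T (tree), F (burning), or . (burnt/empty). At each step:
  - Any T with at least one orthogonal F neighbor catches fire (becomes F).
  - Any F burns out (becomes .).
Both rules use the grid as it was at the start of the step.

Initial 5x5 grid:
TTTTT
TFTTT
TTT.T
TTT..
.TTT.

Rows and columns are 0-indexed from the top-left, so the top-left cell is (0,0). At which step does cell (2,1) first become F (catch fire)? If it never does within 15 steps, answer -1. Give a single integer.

Step 1: cell (2,1)='F' (+4 fires, +1 burnt)
  -> target ignites at step 1
Step 2: cell (2,1)='.' (+6 fires, +4 burnt)
Step 3: cell (2,1)='.' (+5 fires, +6 burnt)
Step 4: cell (2,1)='.' (+3 fires, +5 burnt)
Step 5: cell (2,1)='.' (+1 fires, +3 burnt)
Step 6: cell (2,1)='.' (+0 fires, +1 burnt)
  fire out at step 6

1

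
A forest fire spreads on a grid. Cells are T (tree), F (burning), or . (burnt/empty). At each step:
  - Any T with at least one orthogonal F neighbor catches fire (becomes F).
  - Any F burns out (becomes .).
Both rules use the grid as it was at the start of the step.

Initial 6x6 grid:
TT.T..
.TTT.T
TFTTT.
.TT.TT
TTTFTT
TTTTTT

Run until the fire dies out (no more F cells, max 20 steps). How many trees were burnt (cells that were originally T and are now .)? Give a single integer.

Answer: 25

Derivation:
Step 1: +7 fires, +2 burnt (F count now 7)
Step 2: +9 fires, +7 burnt (F count now 9)
Step 3: +7 fires, +9 burnt (F count now 7)
Step 4: +2 fires, +7 burnt (F count now 2)
Step 5: +0 fires, +2 burnt (F count now 0)
Fire out after step 5
Initially T: 26, now '.': 35
Total burnt (originally-T cells now '.'): 25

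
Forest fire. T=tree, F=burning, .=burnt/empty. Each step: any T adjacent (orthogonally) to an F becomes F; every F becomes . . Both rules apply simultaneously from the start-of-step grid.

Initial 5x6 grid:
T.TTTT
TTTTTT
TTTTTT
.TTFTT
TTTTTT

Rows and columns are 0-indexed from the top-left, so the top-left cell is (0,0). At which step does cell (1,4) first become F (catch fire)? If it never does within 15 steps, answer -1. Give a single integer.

Step 1: cell (1,4)='T' (+4 fires, +1 burnt)
Step 2: cell (1,4)='T' (+7 fires, +4 burnt)
Step 3: cell (1,4)='F' (+7 fires, +7 burnt)
  -> target ignites at step 3
Step 4: cell (1,4)='.' (+6 fires, +7 burnt)
Step 5: cell (1,4)='.' (+2 fires, +6 burnt)
Step 6: cell (1,4)='.' (+1 fires, +2 burnt)
Step 7: cell (1,4)='.' (+0 fires, +1 burnt)
  fire out at step 7

3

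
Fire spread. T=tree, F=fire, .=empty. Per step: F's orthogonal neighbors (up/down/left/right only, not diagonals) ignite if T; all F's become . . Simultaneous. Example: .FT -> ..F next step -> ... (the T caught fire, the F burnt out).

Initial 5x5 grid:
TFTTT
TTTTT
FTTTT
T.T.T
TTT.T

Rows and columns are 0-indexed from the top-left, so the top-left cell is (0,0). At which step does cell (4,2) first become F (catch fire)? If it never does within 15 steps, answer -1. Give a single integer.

Step 1: cell (4,2)='T' (+6 fires, +2 burnt)
Step 2: cell (4,2)='T' (+4 fires, +6 burnt)
Step 3: cell (4,2)='T' (+5 fires, +4 burnt)
Step 4: cell (4,2)='F' (+3 fires, +5 burnt)
  -> target ignites at step 4
Step 5: cell (4,2)='.' (+1 fires, +3 burnt)
Step 6: cell (4,2)='.' (+1 fires, +1 burnt)
Step 7: cell (4,2)='.' (+0 fires, +1 burnt)
  fire out at step 7

4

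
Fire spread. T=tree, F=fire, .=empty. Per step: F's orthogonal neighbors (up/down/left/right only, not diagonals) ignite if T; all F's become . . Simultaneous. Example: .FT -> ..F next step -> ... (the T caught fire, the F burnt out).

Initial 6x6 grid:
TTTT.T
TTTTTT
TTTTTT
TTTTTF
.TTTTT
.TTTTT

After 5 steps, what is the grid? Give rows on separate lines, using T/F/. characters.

Step 1: 3 trees catch fire, 1 burn out
  TTTT.T
  TTTTTT
  TTTTTF
  TTTTF.
  .TTTTF
  .TTTTT
Step 2: 5 trees catch fire, 3 burn out
  TTTT.T
  TTTTTF
  TTTTF.
  TTTF..
  .TTTF.
  .TTTTF
Step 3: 6 trees catch fire, 5 burn out
  TTTT.F
  TTTTF.
  TTTF..
  TTF...
  .TTF..
  .TTTF.
Step 4: 5 trees catch fire, 6 burn out
  TTTT..
  TTTF..
  TTF...
  TF....
  .TF...
  .TTF..
Step 5: 6 trees catch fire, 5 burn out
  TTTF..
  TTF...
  TF....
  F.....
  .F....
  .TF...

TTTF..
TTF...
TF....
F.....
.F....
.TF...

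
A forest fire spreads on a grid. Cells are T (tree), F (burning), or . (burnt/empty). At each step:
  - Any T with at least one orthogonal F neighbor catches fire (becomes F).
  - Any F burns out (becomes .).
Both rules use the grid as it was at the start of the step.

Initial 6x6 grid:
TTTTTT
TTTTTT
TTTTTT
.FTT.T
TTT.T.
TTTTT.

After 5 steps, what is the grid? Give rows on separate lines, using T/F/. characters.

Step 1: 3 trees catch fire, 1 burn out
  TTTTTT
  TTTTTT
  TFTTTT
  ..FT.T
  TFT.T.
  TTTTT.
Step 2: 7 trees catch fire, 3 burn out
  TTTTTT
  TFTTTT
  F.FTTT
  ...F.T
  F.F.T.
  TFTTT.
Step 3: 6 trees catch fire, 7 burn out
  TFTTTT
  F.FTTT
  ...FTT
  .....T
  ....T.
  F.FTT.
Step 4: 5 trees catch fire, 6 burn out
  F.FTTT
  ...FTT
  ....FT
  .....T
  ....T.
  ...FT.
Step 5: 4 trees catch fire, 5 burn out
  ...FTT
  ....FT
  .....F
  .....T
  ....T.
  ....F.

...FTT
....FT
.....F
.....T
....T.
....F.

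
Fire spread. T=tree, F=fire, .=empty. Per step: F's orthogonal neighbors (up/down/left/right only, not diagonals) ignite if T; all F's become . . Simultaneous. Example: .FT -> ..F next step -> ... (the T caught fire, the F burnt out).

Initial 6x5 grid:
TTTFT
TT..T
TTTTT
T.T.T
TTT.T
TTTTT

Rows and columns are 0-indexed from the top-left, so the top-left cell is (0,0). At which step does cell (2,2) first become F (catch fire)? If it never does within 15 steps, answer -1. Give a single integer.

Step 1: cell (2,2)='T' (+2 fires, +1 burnt)
Step 2: cell (2,2)='T' (+2 fires, +2 burnt)
Step 3: cell (2,2)='T' (+3 fires, +2 burnt)
Step 4: cell (2,2)='T' (+4 fires, +3 burnt)
Step 5: cell (2,2)='F' (+3 fires, +4 burnt)
  -> target ignites at step 5
Step 6: cell (2,2)='.' (+3 fires, +3 burnt)
Step 7: cell (2,2)='.' (+3 fires, +3 burnt)
Step 8: cell (2,2)='.' (+3 fires, +3 burnt)
Step 9: cell (2,2)='.' (+1 fires, +3 burnt)
Step 10: cell (2,2)='.' (+0 fires, +1 burnt)
  fire out at step 10

5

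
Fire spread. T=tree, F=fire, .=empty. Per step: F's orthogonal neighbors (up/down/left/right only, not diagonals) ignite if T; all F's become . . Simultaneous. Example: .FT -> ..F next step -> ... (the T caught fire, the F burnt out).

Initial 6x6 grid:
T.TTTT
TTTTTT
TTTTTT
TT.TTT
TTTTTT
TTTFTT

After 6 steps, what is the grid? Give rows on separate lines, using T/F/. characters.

Step 1: 3 trees catch fire, 1 burn out
  T.TTTT
  TTTTTT
  TTTTTT
  TT.TTT
  TTTFTT
  TTF.FT
Step 2: 5 trees catch fire, 3 burn out
  T.TTTT
  TTTTTT
  TTTTTT
  TT.FTT
  TTF.FT
  TF...F
Step 3: 5 trees catch fire, 5 burn out
  T.TTTT
  TTTTTT
  TTTFTT
  TT..FT
  TF...F
  F.....
Step 4: 6 trees catch fire, 5 burn out
  T.TTTT
  TTTFTT
  TTF.FT
  TF...F
  F.....
  ......
Step 5: 6 trees catch fire, 6 burn out
  T.TFTT
  TTF.FT
  TF...F
  F.....
  ......
  ......
Step 6: 5 trees catch fire, 6 burn out
  T.F.FT
  TF...F
  F.....
  ......
  ......
  ......

T.F.FT
TF...F
F.....
......
......
......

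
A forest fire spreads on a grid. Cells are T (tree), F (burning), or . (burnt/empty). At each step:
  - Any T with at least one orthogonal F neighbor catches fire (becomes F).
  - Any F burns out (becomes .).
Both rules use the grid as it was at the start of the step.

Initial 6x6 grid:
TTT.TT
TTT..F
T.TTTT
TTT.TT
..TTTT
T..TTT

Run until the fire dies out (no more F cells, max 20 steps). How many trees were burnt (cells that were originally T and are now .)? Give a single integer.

Step 1: +2 fires, +1 burnt (F count now 2)
Step 2: +3 fires, +2 burnt (F count now 3)
Step 3: +3 fires, +3 burnt (F count now 3)
Step 4: +3 fires, +3 burnt (F count now 3)
Step 5: +4 fires, +3 burnt (F count now 4)
Step 6: +5 fires, +4 burnt (F count now 5)
Step 7: +3 fires, +5 burnt (F count now 3)
Step 8: +2 fires, +3 burnt (F count now 2)
Step 9: +0 fires, +2 burnt (F count now 0)
Fire out after step 9
Initially T: 26, now '.': 35
Total burnt (originally-T cells now '.'): 25

Answer: 25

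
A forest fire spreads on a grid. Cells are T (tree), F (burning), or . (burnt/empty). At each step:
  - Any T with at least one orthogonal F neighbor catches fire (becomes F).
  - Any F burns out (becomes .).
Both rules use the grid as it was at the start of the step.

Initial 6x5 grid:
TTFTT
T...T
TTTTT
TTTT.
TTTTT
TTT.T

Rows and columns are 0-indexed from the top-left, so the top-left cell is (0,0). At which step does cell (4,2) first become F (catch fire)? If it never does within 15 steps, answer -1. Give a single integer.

Step 1: cell (4,2)='T' (+2 fires, +1 burnt)
Step 2: cell (4,2)='T' (+2 fires, +2 burnt)
Step 3: cell (4,2)='T' (+2 fires, +2 burnt)
Step 4: cell (4,2)='T' (+2 fires, +2 burnt)
Step 5: cell (4,2)='T' (+3 fires, +2 burnt)
Step 6: cell (4,2)='T' (+4 fires, +3 burnt)
Step 7: cell (4,2)='T' (+4 fires, +4 burnt)
Step 8: cell (4,2)='F' (+3 fires, +4 burnt)
  -> target ignites at step 8
Step 9: cell (4,2)='.' (+2 fires, +3 burnt)
Step 10: cell (4,2)='.' (+0 fires, +2 burnt)
  fire out at step 10

8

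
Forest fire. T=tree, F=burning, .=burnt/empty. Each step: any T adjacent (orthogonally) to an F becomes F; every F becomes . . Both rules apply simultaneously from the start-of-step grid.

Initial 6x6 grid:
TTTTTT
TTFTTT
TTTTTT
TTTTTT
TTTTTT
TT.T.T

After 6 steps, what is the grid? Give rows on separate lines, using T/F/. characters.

Step 1: 4 trees catch fire, 1 burn out
  TTFTTT
  TF.FTT
  TTFTTT
  TTTTTT
  TTTTTT
  TT.T.T
Step 2: 7 trees catch fire, 4 burn out
  TF.FTT
  F...FT
  TF.FTT
  TTFTTT
  TTTTTT
  TT.T.T
Step 3: 8 trees catch fire, 7 burn out
  F...FT
  .....F
  F...FT
  TF.FTT
  TTFTTT
  TT.T.T
Step 4: 6 trees catch fire, 8 burn out
  .....F
  ......
  .....F
  F...FT
  TF.FTT
  TT.T.T
Step 5: 5 trees catch fire, 6 burn out
  ......
  ......
  ......
  .....F
  F...FT
  TF.F.T
Step 6: 2 trees catch fire, 5 burn out
  ......
  ......
  ......
  ......
  .....F
  F....T

......
......
......
......
.....F
F....T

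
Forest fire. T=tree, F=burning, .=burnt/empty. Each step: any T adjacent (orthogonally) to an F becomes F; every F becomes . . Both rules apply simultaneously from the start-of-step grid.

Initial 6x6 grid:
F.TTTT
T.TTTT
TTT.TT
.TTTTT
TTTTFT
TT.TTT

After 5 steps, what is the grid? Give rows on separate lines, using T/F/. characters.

Step 1: 5 trees catch fire, 2 burn out
  ..TTTT
  F.TTTT
  TTT.TT
  .TTTFT
  TTTF.F
  TT.TFT
Step 2: 7 trees catch fire, 5 burn out
  ..TTTT
  ..TTTT
  FTT.FT
  .TTF.F
  TTF...
  TT.F.F
Step 3: 5 trees catch fire, 7 burn out
  ..TTTT
  ..TTFT
  .FT..F
  .TF...
  TF....
  TT....
Step 4: 7 trees catch fire, 5 burn out
  ..TTFT
  ..TF.F
  ..F...
  .F....
  F.....
  TF....
Step 5: 4 trees catch fire, 7 burn out
  ..TF.F
  ..F...
  ......
  ......
  ......
  F.....

..TF.F
..F...
......
......
......
F.....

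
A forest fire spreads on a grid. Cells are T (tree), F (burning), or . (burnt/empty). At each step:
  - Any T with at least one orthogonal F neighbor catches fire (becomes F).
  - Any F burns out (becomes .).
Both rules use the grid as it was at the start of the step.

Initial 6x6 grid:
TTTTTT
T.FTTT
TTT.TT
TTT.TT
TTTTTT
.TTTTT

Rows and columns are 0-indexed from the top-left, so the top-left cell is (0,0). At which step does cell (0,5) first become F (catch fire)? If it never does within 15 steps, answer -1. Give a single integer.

Step 1: cell (0,5)='T' (+3 fires, +1 burnt)
Step 2: cell (0,5)='T' (+5 fires, +3 burnt)
Step 3: cell (0,5)='T' (+7 fires, +5 burnt)
Step 4: cell (0,5)='F' (+8 fires, +7 burnt)
  -> target ignites at step 4
Step 5: cell (0,5)='.' (+5 fires, +8 burnt)
Step 6: cell (0,5)='.' (+2 fires, +5 burnt)
Step 7: cell (0,5)='.' (+1 fires, +2 burnt)
Step 8: cell (0,5)='.' (+0 fires, +1 burnt)
  fire out at step 8

4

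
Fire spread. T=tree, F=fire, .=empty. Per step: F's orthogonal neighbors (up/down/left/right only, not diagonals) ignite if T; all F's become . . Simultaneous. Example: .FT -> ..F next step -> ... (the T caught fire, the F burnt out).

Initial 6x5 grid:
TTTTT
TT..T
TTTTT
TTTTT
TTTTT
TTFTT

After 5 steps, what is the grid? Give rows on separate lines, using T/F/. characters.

Step 1: 3 trees catch fire, 1 burn out
  TTTTT
  TT..T
  TTTTT
  TTTTT
  TTFTT
  TF.FT
Step 2: 5 trees catch fire, 3 burn out
  TTTTT
  TT..T
  TTTTT
  TTFTT
  TF.FT
  F...F
Step 3: 5 trees catch fire, 5 burn out
  TTTTT
  TT..T
  TTFTT
  TF.FT
  F...F
  .....
Step 4: 4 trees catch fire, 5 burn out
  TTTTT
  TT..T
  TF.FT
  F...F
  .....
  .....
Step 5: 3 trees catch fire, 4 burn out
  TTTTT
  TF..T
  F...F
  .....
  .....
  .....

TTTTT
TF..T
F...F
.....
.....
.....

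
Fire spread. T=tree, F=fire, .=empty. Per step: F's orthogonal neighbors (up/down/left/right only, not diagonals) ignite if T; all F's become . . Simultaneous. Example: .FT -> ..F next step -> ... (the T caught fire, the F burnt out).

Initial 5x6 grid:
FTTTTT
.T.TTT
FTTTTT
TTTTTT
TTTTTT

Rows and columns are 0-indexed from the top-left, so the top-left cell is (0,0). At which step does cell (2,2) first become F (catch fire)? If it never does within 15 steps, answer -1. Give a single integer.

Step 1: cell (2,2)='T' (+3 fires, +2 burnt)
Step 2: cell (2,2)='F' (+5 fires, +3 burnt)
  -> target ignites at step 2
Step 3: cell (2,2)='.' (+4 fires, +5 burnt)
Step 4: cell (2,2)='.' (+5 fires, +4 burnt)
Step 5: cell (2,2)='.' (+5 fires, +5 burnt)
Step 6: cell (2,2)='.' (+3 fires, +5 burnt)
Step 7: cell (2,2)='.' (+1 fires, +3 burnt)
Step 8: cell (2,2)='.' (+0 fires, +1 burnt)
  fire out at step 8

2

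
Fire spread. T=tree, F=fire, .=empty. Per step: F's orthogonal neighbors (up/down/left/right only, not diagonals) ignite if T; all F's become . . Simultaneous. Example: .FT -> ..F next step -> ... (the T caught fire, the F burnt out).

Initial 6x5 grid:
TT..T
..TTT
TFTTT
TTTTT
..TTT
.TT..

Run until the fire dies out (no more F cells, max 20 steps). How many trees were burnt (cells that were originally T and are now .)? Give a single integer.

Answer: 18

Derivation:
Step 1: +3 fires, +1 burnt (F count now 3)
Step 2: +4 fires, +3 burnt (F count now 4)
Step 3: +4 fires, +4 burnt (F count now 4)
Step 4: +4 fires, +4 burnt (F count now 4)
Step 5: +3 fires, +4 burnt (F count now 3)
Step 6: +0 fires, +3 burnt (F count now 0)
Fire out after step 6
Initially T: 20, now '.': 28
Total burnt (originally-T cells now '.'): 18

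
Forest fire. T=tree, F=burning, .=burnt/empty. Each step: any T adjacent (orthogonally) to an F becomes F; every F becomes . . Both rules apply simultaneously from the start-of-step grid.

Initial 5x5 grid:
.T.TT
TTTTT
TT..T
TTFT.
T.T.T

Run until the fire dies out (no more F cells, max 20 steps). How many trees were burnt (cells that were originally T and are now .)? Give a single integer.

Answer: 16

Derivation:
Step 1: +3 fires, +1 burnt (F count now 3)
Step 2: +2 fires, +3 burnt (F count now 2)
Step 3: +3 fires, +2 burnt (F count now 3)
Step 4: +3 fires, +3 burnt (F count now 3)
Step 5: +1 fires, +3 burnt (F count now 1)
Step 6: +2 fires, +1 burnt (F count now 2)
Step 7: +2 fires, +2 burnt (F count now 2)
Step 8: +0 fires, +2 burnt (F count now 0)
Fire out after step 8
Initially T: 17, now '.': 24
Total burnt (originally-T cells now '.'): 16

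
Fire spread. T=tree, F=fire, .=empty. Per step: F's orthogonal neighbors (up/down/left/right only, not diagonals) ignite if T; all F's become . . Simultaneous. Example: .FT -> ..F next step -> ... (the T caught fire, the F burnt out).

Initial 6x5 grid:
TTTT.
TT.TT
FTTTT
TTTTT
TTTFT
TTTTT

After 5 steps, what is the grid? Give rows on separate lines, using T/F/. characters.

Step 1: 7 trees catch fire, 2 burn out
  TTTT.
  FT.TT
  .FTTT
  FTTFT
  TTF.F
  TTTFT
Step 2: 11 trees catch fire, 7 burn out
  FTTT.
  .F.TT
  ..FFT
  .FF.F
  FF...
  TTF.F
Step 3: 5 trees catch fire, 11 burn out
  .FTT.
  ...FT
  ....F
  .....
  .....
  FF...
Step 4: 3 trees catch fire, 5 burn out
  ..FF.
  ....F
  .....
  .....
  .....
  .....
Step 5: 0 trees catch fire, 3 burn out
  .....
  .....
  .....
  .....
  .....
  .....

.....
.....
.....
.....
.....
.....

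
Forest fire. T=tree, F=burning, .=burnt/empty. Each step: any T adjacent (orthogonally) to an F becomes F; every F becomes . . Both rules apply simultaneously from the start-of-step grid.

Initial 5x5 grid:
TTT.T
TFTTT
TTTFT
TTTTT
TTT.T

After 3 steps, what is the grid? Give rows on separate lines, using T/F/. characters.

Step 1: 8 trees catch fire, 2 burn out
  TFT.T
  F.FFT
  TFF.F
  TTTFT
  TTT.T
Step 2: 7 trees catch fire, 8 burn out
  F.F.T
  ....F
  F....
  TFF.F
  TTT.T
Step 3: 5 trees catch fire, 7 burn out
  ....F
  .....
  .....
  F....
  TFF.F

....F
.....
.....
F....
TFF.F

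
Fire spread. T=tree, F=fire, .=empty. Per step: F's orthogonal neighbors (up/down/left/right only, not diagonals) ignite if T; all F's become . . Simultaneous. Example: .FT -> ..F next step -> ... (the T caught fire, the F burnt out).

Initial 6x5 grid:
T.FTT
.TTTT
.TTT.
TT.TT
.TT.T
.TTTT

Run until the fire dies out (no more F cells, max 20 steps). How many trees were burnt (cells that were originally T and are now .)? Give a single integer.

Step 1: +2 fires, +1 burnt (F count now 2)
Step 2: +4 fires, +2 burnt (F count now 4)
Step 3: +3 fires, +4 burnt (F count now 3)
Step 4: +2 fires, +3 burnt (F count now 2)
Step 5: +3 fires, +2 burnt (F count now 3)
Step 6: +3 fires, +3 burnt (F count now 3)
Step 7: +2 fires, +3 burnt (F count now 2)
Step 8: +1 fires, +2 burnt (F count now 1)
Step 9: +0 fires, +1 burnt (F count now 0)
Fire out after step 9
Initially T: 21, now '.': 29
Total burnt (originally-T cells now '.'): 20

Answer: 20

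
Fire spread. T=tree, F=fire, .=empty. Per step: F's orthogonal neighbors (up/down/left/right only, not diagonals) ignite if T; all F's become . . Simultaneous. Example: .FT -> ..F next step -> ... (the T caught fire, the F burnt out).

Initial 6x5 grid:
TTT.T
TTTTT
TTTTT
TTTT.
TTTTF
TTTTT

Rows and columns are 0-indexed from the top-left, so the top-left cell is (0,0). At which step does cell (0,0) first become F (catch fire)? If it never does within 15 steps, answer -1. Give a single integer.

Step 1: cell (0,0)='T' (+2 fires, +1 burnt)
Step 2: cell (0,0)='T' (+3 fires, +2 burnt)
Step 3: cell (0,0)='T' (+4 fires, +3 burnt)
Step 4: cell (0,0)='T' (+6 fires, +4 burnt)
Step 5: cell (0,0)='T' (+5 fires, +6 burnt)
Step 6: cell (0,0)='T' (+4 fires, +5 burnt)
Step 7: cell (0,0)='T' (+2 fires, +4 burnt)
Step 8: cell (0,0)='F' (+1 fires, +2 burnt)
  -> target ignites at step 8
Step 9: cell (0,0)='.' (+0 fires, +1 burnt)
  fire out at step 9

8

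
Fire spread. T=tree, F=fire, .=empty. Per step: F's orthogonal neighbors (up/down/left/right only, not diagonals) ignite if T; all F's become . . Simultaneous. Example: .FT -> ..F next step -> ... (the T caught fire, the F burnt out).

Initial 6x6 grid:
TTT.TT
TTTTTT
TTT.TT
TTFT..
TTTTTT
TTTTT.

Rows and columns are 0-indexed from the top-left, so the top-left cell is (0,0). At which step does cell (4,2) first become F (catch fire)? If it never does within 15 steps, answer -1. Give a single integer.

Step 1: cell (4,2)='F' (+4 fires, +1 burnt)
  -> target ignites at step 1
Step 2: cell (4,2)='.' (+6 fires, +4 burnt)
Step 3: cell (4,2)='.' (+8 fires, +6 burnt)
Step 4: cell (4,2)='.' (+6 fires, +8 burnt)
Step 5: cell (4,2)='.' (+4 fires, +6 burnt)
Step 6: cell (4,2)='.' (+2 fires, +4 burnt)
Step 7: cell (4,2)='.' (+0 fires, +2 burnt)
  fire out at step 7

1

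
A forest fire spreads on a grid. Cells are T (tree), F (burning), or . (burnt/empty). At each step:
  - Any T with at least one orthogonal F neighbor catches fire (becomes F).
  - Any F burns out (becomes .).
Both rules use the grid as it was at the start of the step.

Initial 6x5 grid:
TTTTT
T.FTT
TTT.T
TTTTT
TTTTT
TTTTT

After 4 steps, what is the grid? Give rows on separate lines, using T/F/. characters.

Step 1: 3 trees catch fire, 1 burn out
  TTFTT
  T..FT
  TTF.T
  TTTTT
  TTTTT
  TTTTT
Step 2: 5 trees catch fire, 3 burn out
  TF.FT
  T...F
  TF..T
  TTFTT
  TTTTT
  TTTTT
Step 3: 7 trees catch fire, 5 burn out
  F...F
  T....
  F...F
  TF.FT
  TTFTT
  TTTTT
Step 4: 6 trees catch fire, 7 burn out
  .....
  F....
  .....
  F...F
  TF.FT
  TTFTT

.....
F....
.....
F...F
TF.FT
TTFTT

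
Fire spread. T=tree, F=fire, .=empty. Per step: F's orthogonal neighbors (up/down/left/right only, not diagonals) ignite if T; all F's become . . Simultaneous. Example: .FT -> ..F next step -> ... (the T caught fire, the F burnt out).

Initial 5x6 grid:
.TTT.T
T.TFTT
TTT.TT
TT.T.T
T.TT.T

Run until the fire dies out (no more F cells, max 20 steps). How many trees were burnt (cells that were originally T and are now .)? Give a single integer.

Step 1: +3 fires, +1 burnt (F count now 3)
Step 2: +4 fires, +3 burnt (F count now 4)
Step 3: +4 fires, +4 burnt (F count now 4)
Step 4: +3 fires, +4 burnt (F count now 3)
Step 5: +3 fires, +3 burnt (F count now 3)
Step 6: +1 fires, +3 burnt (F count now 1)
Step 7: +0 fires, +1 burnt (F count now 0)
Fire out after step 7
Initially T: 21, now '.': 27
Total burnt (originally-T cells now '.'): 18

Answer: 18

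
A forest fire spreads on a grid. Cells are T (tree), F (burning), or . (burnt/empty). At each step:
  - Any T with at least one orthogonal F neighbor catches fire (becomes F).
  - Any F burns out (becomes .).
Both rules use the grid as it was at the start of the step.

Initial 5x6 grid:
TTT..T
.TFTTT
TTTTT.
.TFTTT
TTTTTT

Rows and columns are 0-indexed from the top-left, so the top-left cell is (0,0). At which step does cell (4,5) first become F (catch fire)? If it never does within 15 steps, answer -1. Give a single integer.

Step 1: cell (4,5)='T' (+7 fires, +2 burnt)
Step 2: cell (4,5)='T' (+7 fires, +7 burnt)
Step 3: cell (4,5)='T' (+7 fires, +7 burnt)
Step 4: cell (4,5)='F' (+2 fires, +7 burnt)
  -> target ignites at step 4
Step 5: cell (4,5)='.' (+0 fires, +2 burnt)
  fire out at step 5

4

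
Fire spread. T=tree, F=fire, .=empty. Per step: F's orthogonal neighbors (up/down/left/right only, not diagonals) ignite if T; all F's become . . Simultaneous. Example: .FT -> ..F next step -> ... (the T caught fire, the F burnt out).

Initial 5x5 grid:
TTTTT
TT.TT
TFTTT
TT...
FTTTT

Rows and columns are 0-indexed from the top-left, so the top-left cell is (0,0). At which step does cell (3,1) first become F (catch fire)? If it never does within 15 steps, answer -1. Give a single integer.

Step 1: cell (3,1)='F' (+6 fires, +2 burnt)
  -> target ignites at step 1
Step 2: cell (3,1)='.' (+4 fires, +6 burnt)
Step 3: cell (3,1)='.' (+5 fires, +4 burnt)
Step 4: cell (3,1)='.' (+3 fires, +5 burnt)
Step 5: cell (3,1)='.' (+1 fires, +3 burnt)
Step 6: cell (3,1)='.' (+0 fires, +1 burnt)
  fire out at step 6

1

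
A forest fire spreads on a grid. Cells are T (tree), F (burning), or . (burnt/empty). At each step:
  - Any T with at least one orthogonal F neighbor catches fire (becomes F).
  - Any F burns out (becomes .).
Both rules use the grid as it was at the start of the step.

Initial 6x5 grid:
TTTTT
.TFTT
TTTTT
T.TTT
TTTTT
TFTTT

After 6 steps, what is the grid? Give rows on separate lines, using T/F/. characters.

Step 1: 7 trees catch fire, 2 burn out
  TTFTT
  .F.FT
  TTFTT
  T.TTT
  TFTTT
  F.FTT
Step 2: 9 trees catch fire, 7 burn out
  TF.FT
  ....F
  TF.FT
  T.FTT
  F.FTT
  ...FT
Step 3: 8 trees catch fire, 9 burn out
  F...F
  .....
  F...F
  F..FT
  ...FT
  ....F
Step 4: 2 trees catch fire, 8 burn out
  .....
  .....
  .....
  ....F
  ....F
  .....
Step 5: 0 trees catch fire, 2 burn out
  .....
  .....
  .....
  .....
  .....
  .....
Step 6: 0 trees catch fire, 0 burn out
  .....
  .....
  .....
  .....
  .....
  .....

.....
.....
.....
.....
.....
.....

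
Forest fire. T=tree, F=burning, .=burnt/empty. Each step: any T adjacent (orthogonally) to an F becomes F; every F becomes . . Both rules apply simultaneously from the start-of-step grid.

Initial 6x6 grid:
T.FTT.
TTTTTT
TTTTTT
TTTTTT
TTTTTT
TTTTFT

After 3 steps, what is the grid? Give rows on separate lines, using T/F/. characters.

Step 1: 5 trees catch fire, 2 burn out
  T..FT.
  TTFTTT
  TTTTTT
  TTTTTT
  TTTTFT
  TTTF.F
Step 2: 8 trees catch fire, 5 burn out
  T...F.
  TF.FTT
  TTFTTT
  TTTTFT
  TTTF.F
  TTF...
Step 3: 10 trees catch fire, 8 burn out
  T.....
  F...FT
  TF.FFT
  TTFF.F
  TTF...
  TF....

T.....
F...FT
TF.FFT
TTFF.F
TTF...
TF....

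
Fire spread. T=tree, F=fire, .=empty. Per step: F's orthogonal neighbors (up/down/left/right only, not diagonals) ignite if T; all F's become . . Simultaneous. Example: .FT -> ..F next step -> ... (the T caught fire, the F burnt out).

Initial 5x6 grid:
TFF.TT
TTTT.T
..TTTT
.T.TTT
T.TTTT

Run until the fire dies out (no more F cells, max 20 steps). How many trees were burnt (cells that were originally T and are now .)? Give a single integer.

Step 1: +3 fires, +2 burnt (F count now 3)
Step 2: +3 fires, +3 burnt (F count now 3)
Step 3: +1 fires, +3 burnt (F count now 1)
Step 4: +2 fires, +1 burnt (F count now 2)
Step 5: +3 fires, +2 burnt (F count now 3)
Step 6: +4 fires, +3 burnt (F count now 4)
Step 7: +2 fires, +4 burnt (F count now 2)
Step 8: +1 fires, +2 burnt (F count now 1)
Step 9: +0 fires, +1 burnt (F count now 0)
Fire out after step 9
Initially T: 21, now '.': 28
Total burnt (originally-T cells now '.'): 19

Answer: 19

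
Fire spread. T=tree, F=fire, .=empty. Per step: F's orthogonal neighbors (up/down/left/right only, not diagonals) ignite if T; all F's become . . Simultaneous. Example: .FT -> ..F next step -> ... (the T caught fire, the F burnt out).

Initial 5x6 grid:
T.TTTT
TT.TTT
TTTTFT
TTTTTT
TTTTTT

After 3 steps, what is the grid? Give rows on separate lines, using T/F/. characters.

Step 1: 4 trees catch fire, 1 burn out
  T.TTTT
  TT.TFT
  TTTF.F
  TTTTFT
  TTTTTT
Step 2: 7 trees catch fire, 4 burn out
  T.TTFT
  TT.F.F
  TTF...
  TTTF.F
  TTTTFT
Step 3: 6 trees catch fire, 7 burn out
  T.TF.F
  TT....
  TF....
  TTF...
  TTTF.F

T.TF.F
TT....
TF....
TTF...
TTTF.F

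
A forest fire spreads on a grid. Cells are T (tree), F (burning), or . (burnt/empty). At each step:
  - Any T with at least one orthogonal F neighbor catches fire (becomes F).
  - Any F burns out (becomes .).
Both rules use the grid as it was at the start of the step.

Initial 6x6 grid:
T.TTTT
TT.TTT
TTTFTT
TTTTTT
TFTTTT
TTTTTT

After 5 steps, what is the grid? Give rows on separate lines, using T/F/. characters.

Step 1: 8 trees catch fire, 2 burn out
  T.TTTT
  TT.FTT
  TTF.FT
  TFTFTT
  F.FTTT
  TFTTTT
Step 2: 10 trees catch fire, 8 burn out
  T.TFTT
  TT..FT
  TF...F
  F.F.FT
  ...FTT
  F.FTTT
Step 3: 8 trees catch fire, 10 burn out
  T.F.FT
  TF...F
  F.....
  .....F
  ....FT
  ...FTT
Step 4: 4 trees catch fire, 8 burn out
  T....F
  F.....
  ......
  ......
  .....F
  ....FT
Step 5: 2 trees catch fire, 4 burn out
  F.....
  ......
  ......
  ......
  ......
  .....F

F.....
......
......
......
......
.....F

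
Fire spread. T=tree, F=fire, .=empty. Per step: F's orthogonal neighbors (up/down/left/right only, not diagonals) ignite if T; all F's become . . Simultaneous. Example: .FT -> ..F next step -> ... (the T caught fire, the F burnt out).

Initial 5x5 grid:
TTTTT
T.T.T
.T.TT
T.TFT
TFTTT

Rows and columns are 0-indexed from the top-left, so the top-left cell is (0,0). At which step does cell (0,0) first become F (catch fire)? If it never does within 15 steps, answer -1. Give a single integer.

Step 1: cell (0,0)='T' (+6 fires, +2 burnt)
Step 2: cell (0,0)='T' (+3 fires, +6 burnt)
Step 3: cell (0,0)='T' (+1 fires, +3 burnt)
Step 4: cell (0,0)='T' (+1 fires, +1 burnt)
Step 5: cell (0,0)='T' (+1 fires, +1 burnt)
Step 6: cell (0,0)='T' (+1 fires, +1 burnt)
Step 7: cell (0,0)='T' (+2 fires, +1 burnt)
Step 8: cell (0,0)='F' (+1 fires, +2 burnt)
  -> target ignites at step 8
Step 9: cell (0,0)='.' (+1 fires, +1 burnt)
Step 10: cell (0,0)='.' (+0 fires, +1 burnt)
  fire out at step 10

8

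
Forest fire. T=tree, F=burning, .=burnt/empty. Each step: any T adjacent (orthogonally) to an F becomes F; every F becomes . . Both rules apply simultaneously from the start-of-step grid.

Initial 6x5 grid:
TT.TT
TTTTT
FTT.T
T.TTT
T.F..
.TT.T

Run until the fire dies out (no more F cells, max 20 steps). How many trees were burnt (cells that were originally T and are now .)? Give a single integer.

Step 1: +5 fires, +2 burnt (F count now 5)
Step 2: +6 fires, +5 burnt (F count now 6)
Step 3: +3 fires, +6 burnt (F count now 3)
Step 4: +2 fires, +3 burnt (F count now 2)
Step 5: +2 fires, +2 burnt (F count now 2)
Step 6: +1 fires, +2 burnt (F count now 1)
Step 7: +0 fires, +1 burnt (F count now 0)
Fire out after step 7
Initially T: 20, now '.': 29
Total burnt (originally-T cells now '.'): 19

Answer: 19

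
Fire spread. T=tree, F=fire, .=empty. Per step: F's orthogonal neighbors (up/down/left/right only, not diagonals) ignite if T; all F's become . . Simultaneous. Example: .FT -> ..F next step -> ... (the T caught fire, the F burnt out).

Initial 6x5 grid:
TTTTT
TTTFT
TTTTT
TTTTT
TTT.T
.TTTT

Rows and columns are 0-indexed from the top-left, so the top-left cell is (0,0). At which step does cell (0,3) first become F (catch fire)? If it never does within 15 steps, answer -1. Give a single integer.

Step 1: cell (0,3)='F' (+4 fires, +1 burnt)
  -> target ignites at step 1
Step 2: cell (0,3)='.' (+6 fires, +4 burnt)
Step 3: cell (0,3)='.' (+5 fires, +6 burnt)
Step 4: cell (0,3)='.' (+5 fires, +5 burnt)
Step 5: cell (0,3)='.' (+4 fires, +5 burnt)
Step 6: cell (0,3)='.' (+3 fires, +4 burnt)
Step 7: cell (0,3)='.' (+0 fires, +3 burnt)
  fire out at step 7

1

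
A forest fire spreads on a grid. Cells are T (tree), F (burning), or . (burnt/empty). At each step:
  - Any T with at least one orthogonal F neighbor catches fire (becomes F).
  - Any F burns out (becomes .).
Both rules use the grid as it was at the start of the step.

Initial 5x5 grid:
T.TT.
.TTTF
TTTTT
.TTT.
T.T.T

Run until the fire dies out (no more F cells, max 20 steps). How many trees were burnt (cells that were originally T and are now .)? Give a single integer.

Step 1: +2 fires, +1 burnt (F count now 2)
Step 2: +3 fires, +2 burnt (F count now 3)
Step 3: +4 fires, +3 burnt (F count now 4)
Step 4: +2 fires, +4 burnt (F count now 2)
Step 5: +3 fires, +2 burnt (F count now 3)
Step 6: +0 fires, +3 burnt (F count now 0)
Fire out after step 6
Initially T: 17, now '.': 22
Total burnt (originally-T cells now '.'): 14

Answer: 14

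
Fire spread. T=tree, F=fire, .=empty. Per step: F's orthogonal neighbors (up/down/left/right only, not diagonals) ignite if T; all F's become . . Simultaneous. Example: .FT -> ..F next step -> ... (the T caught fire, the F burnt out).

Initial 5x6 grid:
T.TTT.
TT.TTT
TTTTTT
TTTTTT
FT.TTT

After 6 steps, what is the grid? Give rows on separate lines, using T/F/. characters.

Step 1: 2 trees catch fire, 1 burn out
  T.TTT.
  TT.TTT
  TTTTTT
  FTTTTT
  .F.TTT
Step 2: 2 trees catch fire, 2 burn out
  T.TTT.
  TT.TTT
  FTTTTT
  .FTTTT
  ...TTT
Step 3: 3 trees catch fire, 2 burn out
  T.TTT.
  FT.TTT
  .FTTTT
  ..FTTT
  ...TTT
Step 4: 4 trees catch fire, 3 burn out
  F.TTT.
  .F.TTT
  ..FTTT
  ...FTT
  ...TTT
Step 5: 3 trees catch fire, 4 burn out
  ..TTT.
  ...TTT
  ...FTT
  ....FT
  ...FTT
Step 6: 4 trees catch fire, 3 burn out
  ..TTT.
  ...FTT
  ....FT
  .....F
  ....FT

..TTT.
...FTT
....FT
.....F
....FT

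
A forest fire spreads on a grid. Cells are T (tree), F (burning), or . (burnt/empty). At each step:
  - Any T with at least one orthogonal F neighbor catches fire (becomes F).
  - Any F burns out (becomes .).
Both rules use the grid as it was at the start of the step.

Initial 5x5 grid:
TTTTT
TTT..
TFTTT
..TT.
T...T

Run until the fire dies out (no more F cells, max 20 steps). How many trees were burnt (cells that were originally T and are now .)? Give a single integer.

Answer: 14

Derivation:
Step 1: +3 fires, +1 burnt (F count now 3)
Step 2: +5 fires, +3 burnt (F count now 5)
Step 3: +4 fires, +5 burnt (F count now 4)
Step 4: +1 fires, +4 burnt (F count now 1)
Step 5: +1 fires, +1 burnt (F count now 1)
Step 6: +0 fires, +1 burnt (F count now 0)
Fire out after step 6
Initially T: 16, now '.': 23
Total burnt (originally-T cells now '.'): 14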